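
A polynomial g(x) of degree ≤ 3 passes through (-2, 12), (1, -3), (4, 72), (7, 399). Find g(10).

1140

Write g(x) = ax^3 + bx^2 + cx + d. Substituting each data point gives a linear system:
  -8a + 4b - 2c + d = 12
  a + b + c + d = -3
  64a + 16b + 4c + d = 72
  343a + 49b + 7c + d = 399
Solving the system yields a = 1, b = 2, c = -6, d = 0.
So g(x) = x³ + 2x² - 6x.
Then g(10) = 1140.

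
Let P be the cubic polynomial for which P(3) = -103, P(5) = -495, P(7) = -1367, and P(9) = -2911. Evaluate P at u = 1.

Using the Lagrange interpolation formula with nodes 3, 5, 7, 9:
  L_0(u) = (u - 5)(u - 7)(u - 9) / -48
  L_1(u) = (u - 3)(u - 7)(u - 9) / 16
  L_2(u) = (u - 3)(u - 5)(u - 9) / -16
  L_3(u) = (u - 3)(u - 5)(u - 7) / 48
Then P(u) = -103·L_0(u) - 495·L_1(u) - 1367·L_2(u) - 2911·L_3(u).
Expanding and collecting terms gives P(u) = -4u^3 + 5.
Evaluating at u = 1: P(1) = 1.

1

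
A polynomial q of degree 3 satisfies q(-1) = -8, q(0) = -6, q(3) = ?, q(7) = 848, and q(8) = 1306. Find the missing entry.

The 4 known points determine the degree-3 polynomial uniquely.
Write q(n) = an^3 + bn^2 + cn + d. Substituting each data point gives a linear system:
  -a + b - c + d = -8
  d = -6
  343a + 49b + 7c + d = 848
  512a + 64b + 8c + d = 1306
Solving the system yields a = 3, b = -3, c = -4, d = -6.
So q(n) = 3n^3 - 3n^2 - 4n - 6.
Then q(3) = 36.

36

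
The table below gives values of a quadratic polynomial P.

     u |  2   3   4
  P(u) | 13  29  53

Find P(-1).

13

Using the Lagrange interpolation formula with nodes 2, 3, 4:
  L_0(u) = (u - 3)(u - 4) / 2
  L_1(u) = (u - 2)(u - 4) / -1
  L_2(u) = (u - 2)(u - 3) / 2
Then P(u) = 13·L_0(u) + 29·L_1(u) + 53·L_2(u).
Expanding and collecting terms gives P(u) = 4u^2 - 4u + 5.
Evaluating at u = -1: P(-1) = 13.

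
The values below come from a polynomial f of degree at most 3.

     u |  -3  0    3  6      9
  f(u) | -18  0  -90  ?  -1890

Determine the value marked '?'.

-612

The 4 known points determine the degree-3 polynomial uniquely.
Write f(u) = au^3 + bu^2 + cu + d. Substituting each data point gives a linear system:
  -27a + 9b - 3c + d = -18
  d = 0
  27a + 9b + 3c + d = -90
  729a + 81b + 9c + d = -1890
Solving the system yields a = -2, b = -6, c = 6, d = 0.
So f(u) = -2u^3 - 6u^2 + 6u.
Then f(6) = -612.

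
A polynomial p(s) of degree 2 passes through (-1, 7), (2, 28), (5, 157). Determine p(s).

p(s) = 6s^2 + s + 2

Write p(s) = as^2 + bs + c. Substituting each data point gives a linear system:
  a - b + c = 7
  4a + 2b + c = 28
  25a + 5b + c = 157
Solving the system yields a = 6, b = 1, c = 2.
So p(s) = 6s^2 + s + 2.
Check: p(-1) = 7. ✓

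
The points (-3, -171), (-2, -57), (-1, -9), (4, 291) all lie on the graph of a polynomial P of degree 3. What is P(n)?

Write P(n) = an^3 + bn^2 + cn + d. Substituting each data point gives a linear system:
  -27a + 9b - 3c + d = -171
  -8a + 4b - 2c + d = -57
  -a + b - c + d = -9
  64a + 16b + 4c + d = 291
Solving the system yields a = 5, b = -3, c = 4, d = 3.
So P(n) = 5n^3 - 3n^2 + 4n + 3.
Check: P(4) = 291. ✓

P(n) = 5n^3 - 3n^2 + 4n + 3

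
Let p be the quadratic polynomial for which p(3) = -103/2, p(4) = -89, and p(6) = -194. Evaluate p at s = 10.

Using the Lagrange interpolation formula with nodes 3, 4, 6:
  L_0(s) = (s - 4)(s - 6) / 3
  L_1(s) = (s - 3)(s - 6) / -2
  L_2(s) = (s - 3)(s - 4) / 6
Then p(s) = -103/2·L_0(s) - 89·L_1(s) - 194·L_2(s).
Expanding and collecting terms gives p(s) = -5s^2 - (5/2)s + 1.
Evaluating at s = 10: p(10) = -524.

-524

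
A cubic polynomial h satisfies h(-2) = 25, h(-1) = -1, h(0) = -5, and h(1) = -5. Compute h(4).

Using the Lagrange interpolation formula with nodes -2, -1, 0, 1:
  L_0(s) = (s + 1)s(s - 1) / -6
  L_1(s) = (s + 2)s(s - 1) / 2
  L_2(s) = (s + 2)(s + 1)(s - 1) / -2
  L_3(s) = (s + 2)(s + 1)s / 6
Then h(s) = 25·L_0(s) - 1·L_1(s) - 5·L_2(s) - 5·L_3(s).
Expanding and collecting terms gives h(s) = -3s^3 + 2s^2 + s - 5.
Evaluating at s = 4: h(4) = -161.

-161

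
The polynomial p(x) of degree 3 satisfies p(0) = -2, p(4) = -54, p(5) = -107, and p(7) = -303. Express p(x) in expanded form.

Write p(x) = ax^3 + bx^2 + cx + d. Substituting each data point gives a linear system:
  d = -2
  64a + 16b + 4c + d = -54
  125a + 25b + 5c + d = -107
  343a + 49b + 7c + d = -303
Solving the system yields a = -1, b = 1, c = -1, d = -2.
So p(x) = -x³ + x² - x - 2.
Check: p(0) = -2. ✓

p(x) = -x^3 + x^2 - x - 2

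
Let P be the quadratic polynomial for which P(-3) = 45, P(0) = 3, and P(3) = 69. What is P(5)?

Forward differences of the values at u = -3, 0, 3:
  P  : 45  3  69
  Δ  : -42  66
  Δ^2: 108
The second differences are constant, confirming degree 2.
Interpolating (Newton forward form) and evaluating at u = 5 gives P(5) = 173.

173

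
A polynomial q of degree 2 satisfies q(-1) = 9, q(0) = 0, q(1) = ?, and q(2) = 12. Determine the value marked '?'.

1

On equispaced nodes a degree-2 polynomial has vanishing third forward difference, so
  - q(-1) + 3·q(0) - 3·q(1) + q(2) = 0.
Substituting the known values and solving for q(1):
  -3·q(1) = -3
  q(1) = 1.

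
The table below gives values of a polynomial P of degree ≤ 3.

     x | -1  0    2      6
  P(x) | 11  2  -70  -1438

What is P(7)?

Using the Lagrange interpolation formula with nodes -1, 0, 2, 6:
  L_0(x) = x(x - 2)(x - 6) / -21
  L_1(x) = (x + 1)(x - 2)(x - 6) / 12
  L_2(x) = (x + 1)x(x - 6) / -24
  L_3(x) = (x + 1)x(x - 2) / 168
Then P(x) = 11·L_0(x) + 2·L_1(x) - 70·L_2(x) - 1438·L_3(x).
Expanding and collecting terms gives P(x) = -6x³ - 3x² - 6x + 2.
Evaluating at x = 7: P(7) = -2245.

-2245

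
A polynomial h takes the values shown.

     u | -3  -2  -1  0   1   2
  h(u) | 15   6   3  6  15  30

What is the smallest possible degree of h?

Forward differences of the values at u = -3, -2, -1, 0, 1, 2:
  h  : 15  6  3  6  15  30
  Δ  : -9  -3  3  9  15
  Δ^2: 6  6  6  6
  Δ^3: 0  0  0
  Δ^4: 0  0
  Δ^5: 0
The second differences are constant (6) and nonzero, while all higher differences vanish, so the minimal degree is 2.

2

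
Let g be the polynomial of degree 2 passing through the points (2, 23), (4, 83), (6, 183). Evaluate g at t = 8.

323

Forward differences of the values at t = 2, 4, 6:
  g  : 23  83  183
  Δ  : 60  100
  Δ^2: 40
The second differences are constant, confirming degree 2.
Interpolating (Newton forward form) and evaluating at t = 8 gives g(8) = 323.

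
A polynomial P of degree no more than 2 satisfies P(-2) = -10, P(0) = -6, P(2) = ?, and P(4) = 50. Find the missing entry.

14

On equispaced nodes a degree-2 polynomial has vanishing third forward difference, so
  - P(-2) + 3·P(0) - 3·P(2) + P(4) = 0.
Substituting the known values and solving for P(2):
  -3·P(2) = -42
  P(2) = 14.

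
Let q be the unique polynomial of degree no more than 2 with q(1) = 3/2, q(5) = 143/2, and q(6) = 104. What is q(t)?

Using the Lagrange interpolation formula with nodes 1, 5, 6:
  L_0(t) = (t - 5)(t - 6) / 20
  L_1(t) = (t - 1)(t - 6) / -4
  L_2(t) = (t - 1)(t - 5) / 5
Then q(t) = 3/2·L_0(t) + 143/2·L_1(t) + 104·L_2(t).
Expanding and collecting terms gives q(t) = 3t^2 - (1/2)t - 1.
Check: q(1) = 3/2. ✓

q(t) = 3t^2 - (1/2)t - 1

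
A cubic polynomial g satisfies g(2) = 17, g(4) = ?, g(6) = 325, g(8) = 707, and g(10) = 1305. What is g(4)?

On equispaced nodes a degree-3 polynomial has vanishing fourth forward difference, so
  g(2) - 4·g(4) + 6·g(6) - 4·g(8) + g(10) = 0.
Substituting the known values and solving for g(4):
  -4·g(4) = -444
  g(4) = 111.

111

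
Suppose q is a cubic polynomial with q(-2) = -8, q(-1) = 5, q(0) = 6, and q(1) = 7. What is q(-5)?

Write q(n) = an^3 + bn^2 + cn + d. Substituting each data point gives a linear system:
  -8a + 4b - 2c + d = -8
  -a + b - c + d = 5
  d = 6
  a + b + c + d = 7
Solving the system yields a = 2, b = 0, c = -1, d = 6.
So q(n) = 2n³ - n + 6.
Then q(-5) = -239.

-239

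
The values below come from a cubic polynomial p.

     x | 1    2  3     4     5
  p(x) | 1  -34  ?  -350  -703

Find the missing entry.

-139

The 4 known points determine the degree-3 polynomial uniquely.
Write p(x) = ax^3 + bx^2 + cx + d. Substituting each data point gives a linear system:
  a + b + c + d = 1
  8a + 4b + 2c + d = -34
  64a + 16b + 4c + d = -350
  125a + 25b + 5c + d = -703
Solving the system yields a = -6, b = 1, c = 4, d = 2.
So p(x) = -6x³ + x² + 4x + 2.
Then p(3) = -139.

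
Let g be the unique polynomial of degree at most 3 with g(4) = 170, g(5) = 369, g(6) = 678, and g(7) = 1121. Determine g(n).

g(n) = 4n^3 - 5n^2 - 6

Write g(n) = an^3 + bn^2 + cn + d. Substituting each data point gives a linear system:
  64a + 16b + 4c + d = 170
  125a + 25b + 5c + d = 369
  216a + 36b + 6c + d = 678
  343a + 49b + 7c + d = 1121
Solving the system yields a = 4, b = -5, c = 0, d = -6.
So g(n) = 4n^3 - 5n^2 - 6.
Check: g(6) = 678. ✓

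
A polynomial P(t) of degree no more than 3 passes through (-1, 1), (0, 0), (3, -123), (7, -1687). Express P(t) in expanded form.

P(t) = -5t^3 + 4t

Write P(t) = at^3 + bt^2 + ct + d. Substituting each data point gives a linear system:
  -a + b - c + d = 1
  d = 0
  27a + 9b + 3c + d = -123
  343a + 49b + 7c + d = -1687
Solving the system yields a = -5, b = 0, c = 4, d = 0.
So P(t) = -5t^3 + 4t.
Check: P(-1) = 1. ✓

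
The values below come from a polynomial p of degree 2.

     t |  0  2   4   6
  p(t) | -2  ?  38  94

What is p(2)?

On equispaced nodes a degree-2 polynomial has vanishing third forward difference, so
  - p(0) + 3·p(2) - 3·p(4) + p(6) = 0.
Substituting the known values and solving for p(2):
  3·p(2) = 18
  p(2) = 6.

6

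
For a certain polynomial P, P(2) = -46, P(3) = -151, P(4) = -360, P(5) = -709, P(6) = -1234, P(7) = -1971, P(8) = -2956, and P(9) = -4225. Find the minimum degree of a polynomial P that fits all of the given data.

3

Forward differences of the values at n = 2, 3, 4, 5, 6, 7, 8, 9:
  P  : -46  -151  -360  -709  -1234  -1971  -2956  -4225
  Δ  : -105  -209  -349  -525  -737  -985  -1269
  Δ^2: -104  -140  -176  -212  -248  -284
  Δ^3: -36  -36  -36  -36  -36
  Δ^4: 0  0  0  0
  Δ^5: 0  0  0
  Δ^6: 0  0
  Δ^7: 0
The third differences are constant (-36) and nonzero, while all higher differences vanish, so the minimal degree is 3.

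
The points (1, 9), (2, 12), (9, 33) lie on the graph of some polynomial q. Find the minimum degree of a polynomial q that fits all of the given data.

1

Divided differences on the nodes 1, 2, 9:
  order 0: 9  12  33
  order 1: 3  3
  order 2: 0
The order-1 divided differences are all 3 (nonzero) and every higher order vanishes, so the data lies on a polynomial of degree exactly 1.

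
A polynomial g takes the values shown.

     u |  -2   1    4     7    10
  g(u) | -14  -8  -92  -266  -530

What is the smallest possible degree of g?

2

Forward differences of the values at u = -2, 1, 4, 7, 10:
  g  : -14  -8  -92  -266  -530
  Δ  : 6  -84  -174  -264
  Δ^2: -90  -90  -90
  Δ^3: 0  0
  Δ^4: 0
The second differences are constant (-90) and nonzero, while all higher differences vanish, so the minimal degree is 2.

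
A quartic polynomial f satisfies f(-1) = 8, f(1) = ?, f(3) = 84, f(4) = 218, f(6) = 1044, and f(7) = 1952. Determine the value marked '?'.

The 5 known points determine the degree-4 polynomial uniquely.
Write f(x) = ax^4 + bx^3 + cx^2 + dx + e. Substituting each data point gives a linear system:
  a - b + c - d + e = 8
  81a + 27b + 9c + 3d + e = 84
  256a + 64b + 16c + 4d + e = 218
  1296a + 216b + 36c + 6d + e = 1044
  2401a + 343b + 49c + 7d + e = 1952
Solving the system yields a = 1, b = -2, c = 4, d = 5, e = 6.
So f(x) = x^4 - 2x^3 + 4x^2 + 5x + 6.
Then f(1) = 14.

14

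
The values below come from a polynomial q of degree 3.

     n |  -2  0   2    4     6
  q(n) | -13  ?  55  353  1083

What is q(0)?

On equispaced nodes a degree-3 polynomial has vanishing fourth forward difference, so
  q(-2) - 4·q(0) + 6·q(2) - 4·q(4) + q(6) = 0.
Substituting the known values and solving for q(0):
  -4·q(0) = 12
  q(0) = -3.

-3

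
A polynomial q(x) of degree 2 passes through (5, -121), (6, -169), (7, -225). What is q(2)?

Using the Lagrange interpolation formula with nodes 5, 6, 7:
  L_0(x) = (x - 6)(x - 7) / 2
  L_1(x) = (x - 5)(x - 7) / -1
  L_2(x) = (x - 5)(x - 6) / 2
Then q(x) = -121·L_0(x) - 169·L_1(x) - 225·L_2(x).
Expanding and collecting terms gives q(x) = -4x^2 - 4x - 1.
Evaluating at x = 2: q(2) = -25.

-25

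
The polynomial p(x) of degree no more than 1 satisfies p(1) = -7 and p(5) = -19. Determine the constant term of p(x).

-4

Write p(x) = ax + b. Substituting each data point gives a linear system:
  a + b = -7
  5a + b = -19
Solving the system yields a = -3, b = -4.
So p(x) = -3x - 4.
The constant term is -4.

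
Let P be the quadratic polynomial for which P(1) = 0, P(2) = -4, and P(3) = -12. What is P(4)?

-24

Using the Lagrange interpolation formula with nodes 1, 2, 3:
  L_0(s) = (s - 2)(s - 3) / 2
  L_1(s) = (s - 1)(s - 3) / -1
  L_2(s) = (s - 1)(s - 2) / 2
Then P(s) = 0·L_0(s) - 4·L_1(s) - 12·L_2(s).
Expanding and collecting terms gives P(s) = -2s^2 + 2s.
Evaluating at s = 4: P(4) = -24.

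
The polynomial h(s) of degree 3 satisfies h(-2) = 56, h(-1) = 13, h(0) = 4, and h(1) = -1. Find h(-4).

364

Forward differences of the values at s = -2, -1, 0, 1:
  h  : 56  13  4  -1
  Δ  : -43  -9  -5
  Δ^2: 34  4
  Δ^3: -30
The third differences are constant, confirming degree 3.
Interpolating (Newton forward form) and evaluating at s = -4 gives h(-4) = 364.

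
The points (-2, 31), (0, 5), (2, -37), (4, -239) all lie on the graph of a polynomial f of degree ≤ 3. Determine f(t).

f(t) = -3t^3 - 2t^2 - 5t + 5

Using the Lagrange interpolation formula with nodes -2, 0, 2, 4:
  L_0(t) = t(t - 2)(t - 4) / -48
  L_1(t) = (t + 2)(t - 2)(t - 4) / 16
  L_2(t) = (t + 2)t(t - 4) / -16
  L_3(t) = (t + 2)t(t - 2) / 48
Then f(t) = 31·L_0(t) + 5·L_1(t) - 37·L_2(t) - 239·L_3(t).
Expanding and collecting terms gives f(t) = -3t³ - 2t² - 5t + 5.
Check: f(-2) = 31. ✓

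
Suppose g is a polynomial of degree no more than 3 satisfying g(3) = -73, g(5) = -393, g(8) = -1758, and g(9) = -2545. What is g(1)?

-1

Write g(t) = at^3 + bt^2 + ct + d. Substituting each data point gives a linear system:
  27a + 9b + 3c + d = -73
  125a + 25b + 5c + d = -393
  512a + 64b + 8c + d = -1758
  729a + 81b + 9c + d = -2545
Solving the system yields a = -4, b = 5, c = -4, d = 2.
So g(t) = -4t³ + 5t² - 4t + 2.
Then g(1) = -1.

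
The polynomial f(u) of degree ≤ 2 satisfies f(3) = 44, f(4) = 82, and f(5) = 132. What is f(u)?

f(u) = 6u^2 - 4u + 2

Write f(u) = au^2 + bu + c. Substituting each data point gives a linear system:
  9a + 3b + c = 44
  16a + 4b + c = 82
  25a + 5b + c = 132
Solving the system yields a = 6, b = -4, c = 2.
So f(u) = 6u^2 - 4u + 2.
Check: f(4) = 82. ✓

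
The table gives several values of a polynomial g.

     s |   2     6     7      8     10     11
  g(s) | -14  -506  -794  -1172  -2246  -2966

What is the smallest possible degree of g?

3

Divided differences on the nodes 2, 6, 7, 8, 10, 11:
  order 0: -14  -506  -794  -1172  -2246  -2966
  order 1: -123  -288  -378  -537  -720
  order 2: -33  -45  -53  -61
  order 3: -2  -2  -2
  order 4: 0  0
  order 5: 0
The order-3 divided differences are all -2 (nonzero) and every higher order vanishes, so the data lies on a polynomial of degree exactly 3.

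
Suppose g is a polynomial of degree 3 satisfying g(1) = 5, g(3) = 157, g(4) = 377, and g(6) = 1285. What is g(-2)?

Write g(u) = au^3 + bu^2 + cu + d. Substituting each data point gives a linear system:
  a + b + c + d = 5
  27a + 9b + 3c + d = 157
  64a + 16b + 4c + d = 377
  216a + 36b + 6c + d = 1285
Solving the system yields a = 6, b = 0, c = -2, d = 1.
So g(u) = 6u^3 - 2u + 1.
Then g(-2) = -43.

-43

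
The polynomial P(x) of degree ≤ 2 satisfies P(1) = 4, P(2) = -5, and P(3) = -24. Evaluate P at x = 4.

Forward differences of the values at x = 1, 2, 3:
  P  : 4  -5  -24
  Δ  : -9  -19
  Δ^2: -10
The second differences are constant, confirming degree 2.
Interpolating (Newton forward form) and evaluating at x = 4 gives P(4) = -53.

-53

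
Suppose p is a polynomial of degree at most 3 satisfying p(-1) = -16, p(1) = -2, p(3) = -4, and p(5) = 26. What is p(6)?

Forward differences of the values at n = -1, 1, 3, 5:
  p  : -16  -2  -4  26
  Δ  : 14  -2  30
  Δ^2: -16  32
  Δ^3: 48
The third differences are constant, confirming degree 3.
Interpolating (Newton forward form) and evaluating at n = 6 gives p(6) = 68.

68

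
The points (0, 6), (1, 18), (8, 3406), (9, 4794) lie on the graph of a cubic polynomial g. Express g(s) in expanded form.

g(s) = 6s^3 + 5s^2 + s + 6

Write g(s) = as^3 + bs^2 + cs + d. Substituting each data point gives a linear system:
  d = 6
  a + b + c + d = 18
  512a + 64b + 8c + d = 3406
  729a + 81b + 9c + d = 4794
Solving the system yields a = 6, b = 5, c = 1, d = 6.
So g(s) = 6s^3 + 5s^2 + s + 6.
Check: g(8) = 3406. ✓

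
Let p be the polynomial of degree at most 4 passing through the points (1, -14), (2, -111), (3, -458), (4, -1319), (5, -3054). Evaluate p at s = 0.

1

Using the Lagrange interpolation formula with nodes 1, 2, 3, 4, 5:
  L_0(s) = (s - 2)(s - 3)(s - 4)(s - 5) / 24
  L_1(s) = (s - 1)(s - 3)(s - 4)(s - 5) / -6
  L_2(s) = (s - 1)(s - 2)(s - 4)(s - 5) / 4
  L_3(s) = (s - 1)(s - 2)(s - 3)(s - 5) / -6
  L_4(s) = (s - 1)(s - 2)(s - 3)(s - 4) / 24
Then p(s) = -14·L_0(s) - 111·L_1(s) - 458·L_2(s) - 1319·L_3(s) - 3054·L_4(s).
Expanding and collecting terms gives p(s) = -4s^4 - 4s^3 - s^2 - 6s + 1.
Evaluating at s = 0: p(0) = 1.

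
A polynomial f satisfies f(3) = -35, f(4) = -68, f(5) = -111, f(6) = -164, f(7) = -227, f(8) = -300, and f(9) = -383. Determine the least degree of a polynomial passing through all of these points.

Forward differences of the values at s = 3, 4, 5, 6, 7, 8, 9:
  f  : -35  -68  -111  -164  -227  -300  -383
  Δ  : -33  -43  -53  -63  -73  -83
  Δ^2: -10  -10  -10  -10  -10
  Δ^3: 0  0  0  0
  Δ^4: 0  0  0
  Δ^5: 0  0
  Δ^6: 0
The second differences are constant (-10) and nonzero, while all higher differences vanish, so the minimal degree is 2.

2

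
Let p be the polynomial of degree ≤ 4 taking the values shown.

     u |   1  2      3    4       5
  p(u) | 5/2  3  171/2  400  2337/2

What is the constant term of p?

6

Write p(u) = au^4 + bu^3 + cu^2 + du + e. Substituting each data point gives a linear system:
  a + b + c + d + e = 5/2
  16a + 8b + 4c + 2d + e = 3
  81a + 27b + 9c + 3d + e = 171/2
  256a + 64b + 16c + 4d + e = 400
  625a + 125b + 25c + 5d + e = 2337/2
Solving the system yields a = 3, b = -5, c = -4, d = 5/2, e = 6.
So p(u) = 3u^4 - 5u^3 - 4u^2 + (5/2)u + 6.
The constant term is 6.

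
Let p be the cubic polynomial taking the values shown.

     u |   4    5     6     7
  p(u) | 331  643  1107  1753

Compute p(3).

Forward differences of the values at u = 4, 5, 6, 7:
  p  : 331  643  1107  1753
  Δ  : 312  464  646
  Δ^2: 152  182
  Δ^3: 30
The third differences are constant, confirming degree 3.
Interpolating (Newton forward form) and evaluating at u = 3 gives p(3) = 141.

141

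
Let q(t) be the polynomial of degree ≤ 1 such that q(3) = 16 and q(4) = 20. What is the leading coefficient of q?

Write q(t) = at + b. Substituting each data point gives a linear system:
  3a + b = 16
  4a + b = 20
Solving the system yields a = 4, b = 4.
So q(t) = 4t + 4.
The leading coefficient is 4.

4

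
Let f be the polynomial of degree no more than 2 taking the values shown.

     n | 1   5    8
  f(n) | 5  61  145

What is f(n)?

f(n) = 2n^2 + 2n + 1

Write f(n) = an^2 + bn + c. Substituting each data point gives a linear system:
  a + b + c = 5
  25a + 5b + c = 61
  64a + 8b + c = 145
Solving the system yields a = 2, b = 2, c = 1.
So f(n) = 2n^2 + 2n + 1.
Check: f(1) = 5. ✓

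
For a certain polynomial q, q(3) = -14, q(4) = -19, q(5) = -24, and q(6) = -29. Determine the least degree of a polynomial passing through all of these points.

1

Forward differences of the values at s = 3, 4, 5, 6:
  q  : -14  -19  -24  -29
  Δ  : -5  -5  -5
  Δ^2: 0  0
  Δ^3: 0
The first differences are constant (-5) and nonzero, while all higher differences vanish, so the minimal degree is 1.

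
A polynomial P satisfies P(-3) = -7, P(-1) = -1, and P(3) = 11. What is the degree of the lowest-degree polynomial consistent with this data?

1

Divided differences on the nodes -3, -1, 3:
  order 0: -7  -1  11
  order 1: 3  3
  order 2: 0
The order-1 divided differences are all 3 (nonzero) and every higher order vanishes, so the data lies on a polynomial of degree exactly 1.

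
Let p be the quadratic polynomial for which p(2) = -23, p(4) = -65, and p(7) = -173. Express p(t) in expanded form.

Using the Lagrange interpolation formula with nodes 2, 4, 7:
  L_0(t) = (t - 4)(t - 7) / 10
  L_1(t) = (t - 2)(t - 7) / -6
  L_2(t) = (t - 2)(t - 4) / 15
Then p(t) = -23·L_0(t) - 65·L_1(t) - 173·L_2(t).
Expanding and collecting terms gives p(t) = -3t^2 - 3t - 5.
Check: p(7) = -173. ✓

p(t) = -3t^2 - 3t - 5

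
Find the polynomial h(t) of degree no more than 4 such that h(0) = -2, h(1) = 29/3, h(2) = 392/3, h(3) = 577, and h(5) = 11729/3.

Using the Lagrange interpolation formula with nodes 0, 1, 2, 3, 5:
  L_0(t) = (t - 1)(t - 2)(t - 3)(t - 5) / 30
  L_1(t) = t(t - 2)(t - 3)(t - 5) / -8
  L_2(t) = t(t - 1)(t - 3)(t - 5) / 6
  L_3(t) = t(t - 1)(t - 2)(t - 5) / -12
  L_4(t) = t(t - 1)(t - 2)(t - 3) / 120
Then h(t) = -2·L_0(t) + 29/3·L_1(t) + 392/3·L_2(t) + 577·L_3(t) + 11729/3·L_4(t).
Expanding and collecting terms gives h(t) = 5t^4 + 6t^3 + (5/3)t^2 - t - 2.
Check: h(2) = 392/3. ✓

h(t) = 5t^4 + 6t^3 + (5/3)t^2 - t - 2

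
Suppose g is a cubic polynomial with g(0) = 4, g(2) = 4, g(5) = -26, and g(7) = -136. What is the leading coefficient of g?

Write g(u) = au^3 + bu^2 + cu + d. Substituting each data point gives a linear system:
  d = 4
  8a + 4b + 2c + d = 4
  125a + 25b + 5c + d = -26
  343a + 49b + 7c + d = -136
Solving the system yields a = -1, b = 5, c = -6, d = 4.
So g(u) = -u³ + 5u² - 6u + 4.
The leading coefficient is -1.

-1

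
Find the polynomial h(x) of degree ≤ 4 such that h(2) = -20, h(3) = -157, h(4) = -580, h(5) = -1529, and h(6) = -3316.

h(x) = -3x^4 + 2x^3 + 4x^2 - 4

Using the Lagrange interpolation formula with nodes 2, 3, 4, 5, 6:
  L_0(x) = (x - 3)(x - 4)(x - 5)(x - 6) / 24
  L_1(x) = (x - 2)(x - 4)(x - 5)(x - 6) / -6
  L_2(x) = (x - 2)(x - 3)(x - 5)(x - 6) / 4
  L_3(x) = (x - 2)(x - 3)(x - 4)(x - 6) / -6
  L_4(x) = (x - 2)(x - 3)(x - 4)(x - 5) / 24
Then h(x) = -20·L_0(x) - 157·L_1(x) - 580·L_2(x) - 1529·L_3(x) - 3316·L_4(x).
Expanding and collecting terms gives h(x) = -3x^4 + 2x^3 + 4x^2 - 4.
Check: h(4) = -580. ✓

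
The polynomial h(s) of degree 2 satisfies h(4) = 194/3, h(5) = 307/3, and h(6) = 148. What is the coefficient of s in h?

Write h(s) = as^2 + bs + c. Substituting each data point gives a linear system:
  16a + 4b + c = 194/3
  25a + 5b + c = 307/3
  36a + 6b + c = 148
Solving the system yields a = 4, b = 5/3, c = -6.
So h(s) = 4s^2 + (5/3)s - 6.
The coefficient of s is 5/3.

5/3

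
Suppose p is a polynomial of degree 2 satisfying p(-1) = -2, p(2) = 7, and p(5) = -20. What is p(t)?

Write p(t) = at^2 + bt + c. Substituting each data point gives a linear system:
  a - b + c = -2
  4a + 2b + c = 7
  25a + 5b + c = -20
Solving the system yields a = -2, b = 5, c = 5.
So p(t) = -2t^2 + 5t + 5.
Check: p(5) = -20. ✓

p(t) = -2t^2 + 5t + 5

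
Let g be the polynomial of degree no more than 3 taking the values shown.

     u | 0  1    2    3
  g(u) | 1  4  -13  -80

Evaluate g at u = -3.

Forward differences of the values at u = 0, 1, 2, 3:
  g  : 1  4  -13  -80
  Δ  : 3  -17  -67
  Δ^2: -20  -50
  Δ^3: -30
The third differences are constant, confirming degree 3.
Interpolating (Newton forward form) and evaluating at u = -3 gives g(-3) = 172.

172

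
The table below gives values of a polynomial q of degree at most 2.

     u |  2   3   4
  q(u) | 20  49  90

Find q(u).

Using the Lagrange interpolation formula with nodes 2, 3, 4:
  L_0(u) = (u - 3)(u - 4) / 2
  L_1(u) = (u - 2)(u - 4) / -1
  L_2(u) = (u - 2)(u - 3) / 2
Then q(u) = 20·L_0(u) + 49·L_1(u) + 90·L_2(u).
Expanding and collecting terms gives q(u) = 6u² - u - 2.
Check: q(3) = 49. ✓

q(u) = 6u^2 - u - 2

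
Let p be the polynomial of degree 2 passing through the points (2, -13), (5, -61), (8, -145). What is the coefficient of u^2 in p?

Write p(u) = au^2 + bu + c. Substituting each data point gives a linear system:
  4a + 2b + c = -13
  25a + 5b + c = -61
  64a + 8b + c = -145
Solving the system yields a = -2, b = -2, c = -1.
So p(u) = -2u^2 - 2u - 1.
The leading coefficient is -2.

-2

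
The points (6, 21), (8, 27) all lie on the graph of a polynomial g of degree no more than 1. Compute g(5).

18

Using the Lagrange interpolation formula with nodes 6, 8:
  L_0(x) = (x - 8) / -2
  L_1(x) = (x - 6) / 2
Then g(x) = 21·L_0(x) + 27·L_1(x).
Expanding and collecting terms gives g(x) = 3x + 3.
Evaluating at x = 5: g(5) = 18.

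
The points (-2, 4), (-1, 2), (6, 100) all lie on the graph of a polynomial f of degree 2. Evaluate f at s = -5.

34

Write f(s) = as^2 + bs + c. Substituting each data point gives a linear system:
  4a - 2b + c = 4
  a - b + c = 2
  36a + 6b + c = 100
Solving the system yields a = 2, b = 4, c = 4.
So f(s) = 2s^2 + 4s + 4.
Then f(-5) = 34.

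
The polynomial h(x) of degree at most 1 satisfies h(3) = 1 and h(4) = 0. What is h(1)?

3

Write h(x) = ax + b. Substituting each data point gives a linear system:
  3a + b = 1
  4a + b = 0
Solving the system yields a = -1, b = 4.
So h(x) = -x + 4.
Then h(1) = 3.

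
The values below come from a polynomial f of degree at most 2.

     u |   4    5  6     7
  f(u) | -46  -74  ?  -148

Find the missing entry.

On equispaced nodes a degree-2 polynomial has vanishing third forward difference, so
  - f(4) + 3·f(5) - 3·f(6) + f(7) = 0.
Substituting the known values and solving for f(6):
  -3·f(6) = 324
  f(6) = -108.

-108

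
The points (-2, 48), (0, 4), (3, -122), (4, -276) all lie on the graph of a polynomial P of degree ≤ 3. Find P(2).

-40

Write P(t) = at^3 + bt^2 + ct + d. Substituting each data point gives a linear system:
  -8a + 4b - 2c + d = 48
  d = 4
  27a + 9b + 3c + d = -122
  64a + 16b + 4c + d = -276
Solving the system yields a = -4, b = 0, c = -6, d = 4.
So P(t) = -4t^3 - 6t + 4.
Then P(2) = -40.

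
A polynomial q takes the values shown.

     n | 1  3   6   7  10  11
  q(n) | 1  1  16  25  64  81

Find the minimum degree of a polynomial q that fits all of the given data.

2

Divided differences on the nodes 1, 3, 6, 7, 10, 11:
  order 0: 1  1  16  25  64  81
  order 1: 0  5  9  13  17
  order 2: 1  1  1  1
  order 3: 0  0  0
  order 4: 0  0
  order 5: 0
The order-2 divided differences are all 1 (nonzero) and every higher order vanishes, so the data lies on a polynomial of degree exactly 2.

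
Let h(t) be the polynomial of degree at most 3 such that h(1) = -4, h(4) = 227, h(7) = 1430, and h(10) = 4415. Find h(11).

Write h(t) = at^3 + bt^2 + ct + d. Substituting each data point gives a linear system:
  a + b + c + d = -4
  64a + 16b + 4c + d = 227
  343a + 49b + 7c + d = 1430
  1000a + 100b + 10c + d = 4415
Solving the system yields a = 5, b = -6, c = 2, d = -5.
So h(t) = 5t³ - 6t² + 2t - 5.
Then h(11) = 5946.

5946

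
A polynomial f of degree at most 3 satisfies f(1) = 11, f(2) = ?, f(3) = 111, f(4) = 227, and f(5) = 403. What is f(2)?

43

The 4 known points determine the degree-3 polynomial uniquely.
Write f(n) = an^3 + bn^2 + cn + d. Substituting each data point gives a linear system:
  a + b + c + d = 11
  27a + 9b + 3c + d = 111
  64a + 16b + 4c + d = 227
  125a + 25b + 5c + d = 403
Solving the system yields a = 2, b = 6, c = 0, d = 3.
So f(n) = 2n^3 + 6n^2 + 3.
Then f(2) = 43.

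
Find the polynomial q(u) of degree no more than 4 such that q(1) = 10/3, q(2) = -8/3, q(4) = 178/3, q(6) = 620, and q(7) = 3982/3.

Using the Lagrange interpolation formula with nodes 1, 2, 4, 6, 7:
  L_0(u) = (u - 2)(u - 4)(u - 6)(u - 7) / 90
  L_1(u) = (u - 1)(u - 4)(u - 6)(u - 7) / -40
  L_2(u) = (u - 1)(u - 2)(u - 6)(u - 7) / 36
  L_3(u) = (u - 1)(u - 2)(u - 4)(u - 7) / -40
  L_4(u) = (u - 1)(u - 2)(u - 4)(u - 6) / 90
Then q(u) = 10/3·L_0(u) - 8/3·L_1(u) + 178/3·L_2(u) + 620·L_3(u) + 3982/3·L_4(u).
Expanding and collecting terms gives q(u) = u^4 - 3u^3 - (5/3)u^2 + 5u + 2.
Check: q(1) = 10/3. ✓

q(u) = u^4 - 3u^3 - (5/3)u^2 + 5u + 2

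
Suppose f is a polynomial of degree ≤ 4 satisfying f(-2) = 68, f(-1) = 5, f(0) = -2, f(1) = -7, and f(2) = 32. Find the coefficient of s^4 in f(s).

4

Write f(s) = as^4 + bs^3 + cs^2 + ds + e. Substituting each data point gives a linear system:
  16a - 8b + 4c - 2d + e = 68
  a - b + c - d + e = 5
  e = -2
  a + b + c + d + e = -7
  16a + 8b + 4c + 2d + e = 32
Solving the system yields a = 4, b = -1, c = -3, d = -5, e = -2.
So f(s) = 4s^4 - s^3 - 3s^2 - 5s - 2.
The leading coefficient is 4.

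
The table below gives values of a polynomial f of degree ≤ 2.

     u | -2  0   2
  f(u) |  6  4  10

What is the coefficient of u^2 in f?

1

Write f(u) = au^2 + bu + c. Substituting each data point gives a linear system:
  4a - 2b + c = 6
  c = 4
  4a + 2b + c = 10
Solving the system yields a = 1, b = 1, c = 4.
So f(u) = u^2 + u + 4.
The leading coefficient is 1.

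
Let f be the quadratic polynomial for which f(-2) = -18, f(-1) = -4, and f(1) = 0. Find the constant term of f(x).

Write f(x) = ax^2 + bx + c. Substituting each data point gives a linear system:
  4a - 2b + c = -18
  a - b + c = -4
  a + b + c = 0
Solving the system yields a = -4, b = 2, c = 2.
So f(x) = -4x^2 + 2x + 2.
The constant term is 2.

2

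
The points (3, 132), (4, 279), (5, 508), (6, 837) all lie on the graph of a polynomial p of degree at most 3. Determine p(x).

p(x) = 3x^3 + 5x^2 + x + 3

Write p(x) = ax^3 + bx^2 + cx + d. Substituting each data point gives a linear system:
  27a + 9b + 3c + d = 132
  64a + 16b + 4c + d = 279
  125a + 25b + 5c + d = 508
  216a + 36b + 6c + d = 837
Solving the system yields a = 3, b = 5, c = 1, d = 3.
So p(x) = 3x³ + 5x² + x + 3.
Check: p(6) = 837. ✓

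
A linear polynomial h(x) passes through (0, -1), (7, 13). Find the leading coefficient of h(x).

2

Write h(x) = ax + b. Substituting each data point gives a linear system:
  b = -1
  7a + b = 13
Solving the system yields a = 2, b = -1.
So h(x) = 2x - 1.
The leading coefficient is 2.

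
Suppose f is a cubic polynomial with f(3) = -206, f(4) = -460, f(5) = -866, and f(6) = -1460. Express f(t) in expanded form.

Using the Lagrange interpolation formula with nodes 3, 4, 5, 6:
  L_0(t) = (t - 4)(t - 5)(t - 6) / -6
  L_1(t) = (t - 3)(t - 5)(t - 6) / 2
  L_2(t) = (t - 3)(t - 4)(t - 6) / -2
  L_3(t) = (t - 3)(t - 4)(t - 5) / 6
Then f(t) = -206·L_0(t) - 460·L_1(t) - 866·L_2(t) - 1460·L_3(t).
Expanding and collecting terms gives f(t) = -6t^3 - 4t^2 - 4t + 4.
Check: f(3) = -206. ✓

f(t) = -6t^3 - 4t^2 - 4t + 4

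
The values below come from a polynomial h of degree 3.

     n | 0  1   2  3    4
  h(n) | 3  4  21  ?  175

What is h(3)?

72

On equispaced nodes a degree-3 polynomial has vanishing fourth forward difference, so
  h(0) - 4·h(1) + 6·h(2) - 4·h(3) + h(4) = 0.
Substituting the known values and solving for h(3):
  -4·h(3) = -288
  h(3) = 72.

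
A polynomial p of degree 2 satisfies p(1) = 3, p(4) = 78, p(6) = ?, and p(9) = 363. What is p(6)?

168

The 3 known points determine the degree-2 polynomial uniquely.
Write p(s) = as^2 + bs + c. Substituting each data point gives a linear system:
  a + b + c = 3
  16a + 4b + c = 78
  81a + 9b + c = 363
Solving the system yields a = 4, b = 5, c = -6.
So p(s) = 4s^2 + 5s - 6.
Then p(6) = 168.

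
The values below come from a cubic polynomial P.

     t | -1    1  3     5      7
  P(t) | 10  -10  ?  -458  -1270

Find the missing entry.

The 4 known points determine the degree-3 polynomial uniquely.
Write P(t) = at^3 + bt^2 + ct + d. Substituting each data point gives a linear system:
  -a + b - c + d = 10
  a + b + c + d = -10
  125a + 25b + 5c + d = -458
  343a + 49b + 7c + d = -1270
Solving the system yields a = -4, b = 3, c = -6, d = -3.
So P(t) = -4t³ + 3t² - 6t - 3.
Then P(3) = -102.

-102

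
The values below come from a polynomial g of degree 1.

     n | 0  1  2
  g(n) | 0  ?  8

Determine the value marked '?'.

4

The 2 known points determine the degree-1 polynomial uniquely.
Write g(n) = an + b. Substituting each data point gives a linear system:
  b = 0
  2a + b = 8
Solving the system yields a = 4, b = 0.
So g(n) = 4n.
Then g(1) = 4.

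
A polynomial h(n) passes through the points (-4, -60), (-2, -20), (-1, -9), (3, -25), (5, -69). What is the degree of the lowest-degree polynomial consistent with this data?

Divided differences on the nodes -4, -2, -1, 3, 5:
  order 0: -60  -20  -9  -25  -69
  order 1: 20  11  -4  -22
  order 2: -3  -3  -3
  order 3: 0  0
  order 4: 0
The order-2 divided differences are all -3 (nonzero) and every higher order vanishes, so the data lies on a polynomial of degree exactly 2.

2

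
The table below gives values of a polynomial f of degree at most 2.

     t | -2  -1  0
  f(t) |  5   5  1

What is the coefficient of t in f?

Write f(t) = at^2 + bt + c. Substituting each data point gives a linear system:
  4a - 2b + c = 5
  a - b + c = 5
  c = 1
Solving the system yields a = -2, b = -6, c = 1.
So f(t) = -2t² - 6t + 1.
The coefficient of t is -6.

-6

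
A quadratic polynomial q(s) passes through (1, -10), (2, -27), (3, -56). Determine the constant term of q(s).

Write q(s) = as^2 + bs + c. Substituting each data point gives a linear system:
  a + b + c = -10
  4a + 2b + c = -27
  9a + 3b + c = -56
Solving the system yields a = -6, b = 1, c = -5.
So q(s) = -6s^2 + s - 5.
The constant term is -5.

-5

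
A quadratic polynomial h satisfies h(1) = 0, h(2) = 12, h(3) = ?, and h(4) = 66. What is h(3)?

34

On equispaced nodes a degree-2 polynomial has vanishing third forward difference, so
  - h(1) + 3·h(2) - 3·h(3) + h(4) = 0.
Substituting the known values and solving for h(3):
  -3·h(3) = -102
  h(3) = 34.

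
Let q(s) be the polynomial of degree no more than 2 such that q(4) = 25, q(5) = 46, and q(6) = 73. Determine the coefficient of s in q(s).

Write q(s) = as^2 + bs + c. Substituting each data point gives a linear system:
  16a + 4b + c = 25
  25a + 5b + c = 46
  36a + 6b + c = 73
Solving the system yields a = 3, b = -6, c = 1.
So q(s) = 3s² - 6s + 1.
The coefficient of s is -6.

-6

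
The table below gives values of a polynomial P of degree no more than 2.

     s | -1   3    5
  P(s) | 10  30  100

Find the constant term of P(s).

Write P(s) = as^2 + bs + c. Substituting each data point gives a linear system:
  a - b + c = 10
  9a + 3b + c = 30
  25a + 5b + c = 100
Solving the system yields a = 5, b = -5, c = 0.
So P(s) = 5s^2 - 5s.
The constant term is 0.

0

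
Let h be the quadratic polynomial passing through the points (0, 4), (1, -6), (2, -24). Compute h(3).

Forward differences of the values at t = 0, 1, 2:
  h  : 4  -6  -24
  Δ  : -10  -18
  Δ^2: -8
The second differences are constant, confirming degree 2.
Interpolating (Newton forward form) and evaluating at t = 3 gives h(3) = -50.

-50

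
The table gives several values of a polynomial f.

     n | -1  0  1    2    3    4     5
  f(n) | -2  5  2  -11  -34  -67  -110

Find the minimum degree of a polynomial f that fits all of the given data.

2

Forward differences of the values at n = -1, 0, 1, 2, 3, 4, 5:
  f  : -2  5  2  -11  -34  -67  -110
  Δ  : 7  -3  -13  -23  -33  -43
  Δ^2: -10  -10  -10  -10  -10
  Δ^3: 0  0  0  0
  Δ^4: 0  0  0
  Δ^5: 0  0
  Δ^6: 0
The second differences are constant (-10) and nonzero, while all higher differences vanish, so the minimal degree is 2.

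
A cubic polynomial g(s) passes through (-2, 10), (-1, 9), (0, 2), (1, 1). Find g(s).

Using the Lagrange interpolation formula with nodes -2, -1, 0, 1:
  L_0(s) = (s + 1)s(s - 1) / -6
  L_1(s) = (s + 2)s(s - 1) / 2
  L_2(s) = (s + 2)(s + 1)(s - 1) / -2
  L_3(s) = (s + 2)(s + 1)s / 6
Then g(s) = 10·L_0(s) + 9·L_1(s) + 2·L_2(s) + 1·L_3(s).
Expanding and collecting terms gives g(s) = 2s^3 + 3s^2 - 6s + 2.
Check: g(-2) = 10. ✓

g(s) = 2s^3 + 3s^2 - 6s + 2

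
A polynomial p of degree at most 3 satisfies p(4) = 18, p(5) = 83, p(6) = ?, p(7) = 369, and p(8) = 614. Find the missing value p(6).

196

The 4 known points determine the degree-3 polynomial uniquely.
Write p(s) = as^3 + bs^2 + cs + d. Substituting each data point gives a linear system:
  64a + 16b + 4c + d = 18
  125a + 25b + 5c + d = 83
  343a + 49b + 7c + d = 369
  512a + 64b + 8c + d = 614
Solving the system yields a = 2, b = -6, c = -3, d = -2.
So p(s) = 2s³ - 6s² - 3s - 2.
Then p(6) = 196.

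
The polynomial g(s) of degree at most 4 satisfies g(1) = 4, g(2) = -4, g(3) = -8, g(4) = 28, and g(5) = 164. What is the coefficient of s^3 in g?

-4

Write g(s) = as^4 + bs^3 + cs^2 + ds + e. Substituting each data point gives a linear system:
  a + b + c + d + e = 4
  16a + 8b + 4c + 2d + e = -4
  81a + 27b + 9c + 3d + e = -8
  256a + 64b + 16c + 4d + e = 28
  625a + 125b + 25c + 5d + e = 164
Solving the system yields a = 1, b = -4, c = 1, d = 2, e = 4.
So g(s) = s^4 - 4s^3 + s^2 + 2s + 4.
The coefficient of s^3 is -4.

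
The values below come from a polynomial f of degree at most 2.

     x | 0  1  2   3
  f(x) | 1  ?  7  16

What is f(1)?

The 3 known points determine the degree-2 polynomial uniquely.
Write f(x) = ax^2 + bx + c. Substituting each data point gives a linear system:
  c = 1
  4a + 2b + c = 7
  9a + 3b + c = 16
Solving the system yields a = 2, b = -1, c = 1.
So f(x) = 2x^2 - x + 1.
Then f(1) = 2.

2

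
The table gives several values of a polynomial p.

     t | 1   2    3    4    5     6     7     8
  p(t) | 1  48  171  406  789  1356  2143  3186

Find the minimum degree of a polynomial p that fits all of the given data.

Forward differences of the values at t = 1, 2, 3, 4, 5, 6, 7, 8:
  p  : 1  48  171  406  789  1356  2143  3186
  Δ  : 47  123  235  383  567  787  1043
  Δ^2: 76  112  148  184  220  256
  Δ^3: 36  36  36  36  36
  Δ^4: 0  0  0  0
  Δ^5: 0  0  0
  Δ^6: 0  0
  Δ^7: 0
The third differences are constant (36) and nonzero, while all higher differences vanish, so the minimal degree is 3.

3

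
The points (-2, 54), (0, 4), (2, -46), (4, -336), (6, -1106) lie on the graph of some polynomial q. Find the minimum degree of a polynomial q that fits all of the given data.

3

Forward differences of the values at x = -2, 0, 2, 4, 6:
  q  : 54  4  -46  -336  -1106
  Δ  : -50  -50  -290  -770
  Δ^2: 0  -240  -480
  Δ^3: -240  -240
  Δ^4: 0
The third differences are constant (-240) and nonzero, while all higher differences vanish, so the minimal degree is 3.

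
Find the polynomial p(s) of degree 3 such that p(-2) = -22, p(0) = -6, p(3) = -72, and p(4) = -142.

Write p(s) = as^3 + bs^2 + cs + d. Substituting each data point gives a linear system:
  -8a + 4b - 2c + d = -22
  d = -6
  27a + 9b + 3c + d = -72
  64a + 16b + 4c + d = -142
Solving the system yields a = -1, b = -5, c = 2, d = -6.
So p(s) = -s^3 - 5s^2 + 2s - 6.
Check: p(0) = -6. ✓

p(s) = -s^3 - 5s^2 + 2s - 6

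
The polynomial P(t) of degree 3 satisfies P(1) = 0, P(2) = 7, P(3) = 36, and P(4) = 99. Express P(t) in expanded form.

P(t) = 2t^3 - t^2 - 4t + 3

Write P(t) = at^3 + bt^2 + ct + d. Substituting each data point gives a linear system:
  a + b + c + d = 0
  8a + 4b + 2c + d = 7
  27a + 9b + 3c + d = 36
  64a + 16b + 4c + d = 99
Solving the system yields a = 2, b = -1, c = -4, d = 3.
So P(t) = 2t^3 - t^2 - 4t + 3.
Check: P(3) = 36. ✓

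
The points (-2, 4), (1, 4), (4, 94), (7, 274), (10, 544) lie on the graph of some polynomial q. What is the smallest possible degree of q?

Forward differences of the values at x = -2, 1, 4, 7, 10:
  q  : 4  4  94  274  544
  Δ  : 0  90  180  270
  Δ^2: 90  90  90
  Δ^3: 0  0
  Δ^4: 0
The second differences are constant (90) and nonzero, while all higher differences vanish, so the minimal degree is 2.

2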